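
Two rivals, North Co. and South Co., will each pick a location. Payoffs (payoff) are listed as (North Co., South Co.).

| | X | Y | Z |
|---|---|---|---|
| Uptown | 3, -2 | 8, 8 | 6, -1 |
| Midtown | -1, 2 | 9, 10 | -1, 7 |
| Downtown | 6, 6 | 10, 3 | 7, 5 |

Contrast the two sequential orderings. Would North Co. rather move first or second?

first

If North Co. leads: South Co.'s best replies are Uptown→Y, Midtown→Y, Downtown→X; North Co.'s induced payoffs 8, 9, 6; outcome (Midtown, Y), payoffs (9, 10).
If South Co. leads: North Co.'s best replies are X→Downtown, Y→Downtown, Z→Downtown; South Co.'s induced payoffs 6, 3, 5; outcome (Downtown, X), payoffs (6, 6).
North Co. gets 9 moving first and 6 moving second, so North Co. prefers to move first.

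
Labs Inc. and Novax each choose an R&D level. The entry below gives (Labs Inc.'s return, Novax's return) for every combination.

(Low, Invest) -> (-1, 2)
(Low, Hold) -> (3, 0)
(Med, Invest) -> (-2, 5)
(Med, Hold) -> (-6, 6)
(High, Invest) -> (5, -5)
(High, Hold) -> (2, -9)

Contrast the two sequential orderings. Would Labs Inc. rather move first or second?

first

If Labs Inc. leads: Novax's best replies are Low→Invest, Med→Hold, High→Invest; Labs Inc.'s induced payoffs -1, -6, 5; outcome (High, Invest), payoffs (5, -5).
If Novax leads: Labs Inc.'s best replies are Invest→High, Hold→Low; Novax's induced payoffs -5, 0; outcome (Low, Hold), payoffs (3, 0).
Labs Inc. gets 5 moving first and 3 moving second, so Labs Inc. prefers to move first.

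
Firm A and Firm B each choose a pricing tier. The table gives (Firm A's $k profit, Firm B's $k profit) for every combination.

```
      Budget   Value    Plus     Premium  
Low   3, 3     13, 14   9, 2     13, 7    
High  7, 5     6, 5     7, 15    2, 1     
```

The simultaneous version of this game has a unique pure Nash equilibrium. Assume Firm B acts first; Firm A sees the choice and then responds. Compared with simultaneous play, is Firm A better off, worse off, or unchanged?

unchanged

Solve by backward induction (Firm B leads).
- Budget → Firm A plays High (best of 3, 7); Firm B gets 5.
- Value → Firm A plays Low (best of 13, 6); Firm B gets 14.
- Plus → Firm A plays Low (best of 9, 7); Firm B gets 2.
- Premium → Firm A plays Low (best of 13, 2); Firm B gets 7.
Firm B's induced payoffs are 5, 14, 2, 7, so Firm B commits to Value. Subgame-perfect outcome: (Low, Value) with payoffs (13, 14).
Under simultaneous play:
Firm A's best replies: Budget→High; Value→Low; Plus→Low; Premium→Low.
Firm B's best replies: Low→Value; High→Plus.
The unique mutual best reply is (Low, Value), giving (13, 14).
Firm A earns 13 sequentially versus 13 at the Nash outcome: unchanged.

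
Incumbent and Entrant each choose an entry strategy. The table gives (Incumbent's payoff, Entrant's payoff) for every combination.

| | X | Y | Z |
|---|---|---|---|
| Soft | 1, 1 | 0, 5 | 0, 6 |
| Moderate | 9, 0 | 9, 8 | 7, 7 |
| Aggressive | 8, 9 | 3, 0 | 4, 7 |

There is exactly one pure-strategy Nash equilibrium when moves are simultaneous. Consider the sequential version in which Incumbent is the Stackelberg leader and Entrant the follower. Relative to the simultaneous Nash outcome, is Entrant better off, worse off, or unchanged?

unchanged

Backward induction with Incumbent moving first.
- Soft: BR = Z, leader payoff 0.
- Moderate: BR = Y, leader payoff 9.
- Aggressive: BR = X, leader payoff 8.
Incumbent's induced payoffs are 0, 9, 8, so Incumbent commits to Moderate. Subgame-perfect outcome: (Moderate, Y) with payoffs (9, 8).
Now find the simultaneous Nash equilibrium.
Incumbent's best replies: X→Moderate; Y→Moderate; Z→Moderate.
Entrant's best replies: Soft→Z; Moderate→Y; Aggressive→X.
The unique mutual best reply is (Moderate, Y), giving (9, 8).
Entrant earns 8 sequentially versus 8 at the Nash outcome: unchanged.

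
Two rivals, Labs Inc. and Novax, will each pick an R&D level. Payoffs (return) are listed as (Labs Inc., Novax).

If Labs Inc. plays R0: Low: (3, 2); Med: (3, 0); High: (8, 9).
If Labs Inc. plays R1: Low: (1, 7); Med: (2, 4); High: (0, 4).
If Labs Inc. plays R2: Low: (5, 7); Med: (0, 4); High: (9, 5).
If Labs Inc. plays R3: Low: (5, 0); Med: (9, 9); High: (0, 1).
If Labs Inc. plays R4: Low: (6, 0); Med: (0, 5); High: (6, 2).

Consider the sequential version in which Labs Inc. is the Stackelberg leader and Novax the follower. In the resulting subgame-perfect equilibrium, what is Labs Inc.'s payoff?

Work backward from Novax's decision.
- R0 → Novax plays High (best of 2, 0, 9); Labs Inc. gets 8.
- R1 → Novax plays Low (best of 7, 4, 4); Labs Inc. gets 1.
- R2 → Novax plays Low (best of 7, 4, 5); Labs Inc. gets 5.
- R3 → Novax plays Med (best of 0, 9, 1); Labs Inc. gets 9.
- R4 → Novax plays Med (best of 0, 5, 2); Labs Inc. gets 0.
Among 8, 1, 5, 9, 0, the best is 9 at R3. Subgame-perfect outcome: (R3, Med) with payoffs (9, 9).

9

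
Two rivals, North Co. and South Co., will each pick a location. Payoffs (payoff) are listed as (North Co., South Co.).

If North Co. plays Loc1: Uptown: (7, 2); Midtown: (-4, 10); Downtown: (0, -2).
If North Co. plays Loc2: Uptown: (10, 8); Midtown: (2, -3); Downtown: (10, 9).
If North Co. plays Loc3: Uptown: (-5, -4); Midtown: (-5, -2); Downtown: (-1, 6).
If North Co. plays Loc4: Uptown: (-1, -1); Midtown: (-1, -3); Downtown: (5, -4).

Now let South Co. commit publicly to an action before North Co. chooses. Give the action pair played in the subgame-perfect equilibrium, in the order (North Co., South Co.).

(Loc2, Downtown)

Solve by backward induction (South Co. leads).
- Uptown → North Co. plays Loc2 (best of 7, 10, -5, -1); South Co. gets 8.
- Midtown → North Co. plays Loc2 (best of -4, 2, -5, -1); South Co. gets -3.
- Downtown → North Co. plays Loc2 (best of 0, 10, -1, 5); South Co. gets 9.
Maximizing over 8, -3, 9, South Co. chooses Downtown. Subgame-perfect outcome: (Loc2, Downtown) with payoffs (10, 9).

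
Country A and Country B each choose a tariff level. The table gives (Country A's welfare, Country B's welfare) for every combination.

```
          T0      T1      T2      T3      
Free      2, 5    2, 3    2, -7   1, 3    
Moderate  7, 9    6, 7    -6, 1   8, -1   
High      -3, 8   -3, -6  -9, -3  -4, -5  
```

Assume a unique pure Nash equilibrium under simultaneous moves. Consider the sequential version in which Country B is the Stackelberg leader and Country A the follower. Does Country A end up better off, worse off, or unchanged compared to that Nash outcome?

unchanged

Work backward from Country A's decision.
- T0: Country A compares 2, 7, -3 and picks Moderate; Country B would get 9.
- T1: Country A compares 2, 6, -3 and picks Moderate; Country B would get 7.
- T2: Country A compares 2, -6, -9 and picks Free; Country B would get -7.
- T3: Country A compares 1, 8, -4 and picks Moderate; Country B would get -1.
Among 9, 7, -7, -1, the best is 9 at T0. Subgame-perfect outcome: (Moderate, T0) with payoffs (7, 9).
For the simultaneous game, intersect best replies.
Country A's best replies: T0→Moderate; T1→Moderate; T2→Free; T3→Moderate.
Country B's best replies: Free→T0; Moderate→T0; High→T0.
The unique mutual best reply is (Moderate, T0), giving (7, 9).
Country A earns 7 sequentially versus 7 at the Nash outcome: unchanged.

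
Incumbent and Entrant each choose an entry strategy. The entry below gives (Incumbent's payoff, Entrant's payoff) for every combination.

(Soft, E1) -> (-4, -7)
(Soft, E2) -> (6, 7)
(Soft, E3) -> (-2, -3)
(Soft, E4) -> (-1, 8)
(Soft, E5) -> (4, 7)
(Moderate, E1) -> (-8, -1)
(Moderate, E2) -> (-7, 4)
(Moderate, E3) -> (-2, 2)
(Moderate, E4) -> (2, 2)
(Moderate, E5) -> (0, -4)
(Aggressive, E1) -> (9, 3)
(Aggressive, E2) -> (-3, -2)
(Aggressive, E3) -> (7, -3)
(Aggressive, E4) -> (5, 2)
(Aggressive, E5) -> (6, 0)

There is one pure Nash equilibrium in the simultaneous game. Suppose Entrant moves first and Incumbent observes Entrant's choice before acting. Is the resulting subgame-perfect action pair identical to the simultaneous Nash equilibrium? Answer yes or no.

no

Incumbent best-responds to each possible Entrant move:
- E1 → Incumbent plays Aggressive (best of -4, -8, 9); Entrant gets 3.
- E2 → Incumbent plays Soft (best of 6, -7, -3); Entrant gets 7.
- E3 → Incumbent plays Aggressive (best of -2, -2, 7); Entrant gets -3.
- E4 → Incumbent plays Aggressive (best of -1, 2, 5); Entrant gets 2.
- E5 → Incumbent plays Aggressive (best of 4, 0, 6); Entrant gets 0.
Maximizing over 3, 7, -3, 2, 0, Entrant chooses E2. Subgame-perfect outcome: (Soft, E2) with payoffs (6, 7).
Now find the simultaneous Nash equilibrium.
Incumbent's best replies: E1→Aggressive; E2→Soft; E3→Aggressive; E4→Aggressive; E5→Aggressive.
Entrant's best replies: Soft→E4; Moderate→E2; Aggressive→E1.
Only (Aggressive, E1) has each player best-responding; Nash payoffs (9, 3).
Sequential outcome (Soft, E2) differs from the Nash profile (Aggressive, E1).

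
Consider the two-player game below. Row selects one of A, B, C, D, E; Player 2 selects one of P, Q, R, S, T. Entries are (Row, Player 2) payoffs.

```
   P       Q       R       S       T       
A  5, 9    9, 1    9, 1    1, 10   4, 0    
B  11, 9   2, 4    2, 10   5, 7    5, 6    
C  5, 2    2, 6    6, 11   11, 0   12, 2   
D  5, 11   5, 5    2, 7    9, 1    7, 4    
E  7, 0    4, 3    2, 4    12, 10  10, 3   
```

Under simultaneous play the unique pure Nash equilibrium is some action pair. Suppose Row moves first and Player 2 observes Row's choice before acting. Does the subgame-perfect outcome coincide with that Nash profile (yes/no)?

yes

Backward induction with Row moving first.
- A: BR = S, leader payoff 1.
- B: BR = R, leader payoff 2.
- C: BR = R, leader payoff 6.
- D: BR = P, leader payoff 5.
- E: BR = S, leader payoff 12.
Among 1, 2, 6, 5, 12, the best is 12 at E. Subgame-perfect outcome: (E, S) with payoffs (12, 10).
Under simultaneous play:
Row's best replies: P→B; Q→A; R→A; S→E; T→C.
Player 2's best replies: A→S; B→R; C→R; D→P; E→S.
Only (E, S) has each player best-responding; Nash payoffs (12, 10).
Sequential outcome (E, S) coincides with the Nash profile (E, S).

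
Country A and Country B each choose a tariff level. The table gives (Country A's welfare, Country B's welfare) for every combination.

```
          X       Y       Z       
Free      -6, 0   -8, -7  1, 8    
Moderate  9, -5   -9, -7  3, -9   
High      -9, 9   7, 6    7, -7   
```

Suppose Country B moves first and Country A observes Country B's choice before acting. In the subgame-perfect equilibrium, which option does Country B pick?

Y

Work backward from Country A's decision.
- X → Country A plays Moderate (best of -6, 9, -9); Country B gets -5.
- Y → Country A plays High (best of -8, -9, 7); Country B gets 6.
- Z → Country A plays High (best of 1, 3, 7); Country B gets -7.
Country B's induced payoffs are -5, 6, -7, so Country B commits to Y. Subgame-perfect outcome: (High, Y) with payoffs (7, 6).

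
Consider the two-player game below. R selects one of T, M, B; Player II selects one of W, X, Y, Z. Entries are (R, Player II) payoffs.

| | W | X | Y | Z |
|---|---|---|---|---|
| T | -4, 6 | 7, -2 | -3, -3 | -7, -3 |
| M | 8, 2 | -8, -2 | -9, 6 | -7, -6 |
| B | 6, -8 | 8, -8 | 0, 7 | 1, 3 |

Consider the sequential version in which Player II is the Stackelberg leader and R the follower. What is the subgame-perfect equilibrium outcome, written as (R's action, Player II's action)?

R best-responds to each possible Player II move:
- W → R plays M (best of -4, 8, 6); Player II gets 2.
- X → R plays B (best of 7, -8, 8); Player II gets -8.
- Y → R plays B (best of -3, -9, 0); Player II gets 7.
- Z → R plays B (best of -7, -7, 1); Player II gets 3.
Among 2, -8, 7, 3, the best is 7 at Y. Subgame-perfect outcome: (B, Y) with payoffs (0, 7).

(B, Y)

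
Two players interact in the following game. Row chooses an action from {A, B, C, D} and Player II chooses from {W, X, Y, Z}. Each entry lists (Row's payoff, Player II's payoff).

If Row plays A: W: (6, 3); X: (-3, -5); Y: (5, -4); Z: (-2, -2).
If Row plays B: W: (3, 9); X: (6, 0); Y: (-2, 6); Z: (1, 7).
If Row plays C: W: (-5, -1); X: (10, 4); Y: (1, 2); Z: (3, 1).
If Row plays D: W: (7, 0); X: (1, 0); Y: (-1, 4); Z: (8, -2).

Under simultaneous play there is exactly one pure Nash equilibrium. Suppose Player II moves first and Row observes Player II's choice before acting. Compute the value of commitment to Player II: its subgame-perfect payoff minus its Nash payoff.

Work backward from Row's decision.
- W → Row plays D (best of 6, 3, -5, 7); Player II gets 0.
- X → Row plays C (best of -3, 6, 10, 1); Player II gets 4.
- Y → Row plays A (best of 5, -2, 1, -1); Player II gets -4.
- Z → Row plays D (best of -2, 1, 3, 8); Player II gets -2.
Among 0, 4, -4, -2, the best is 4 at X. Subgame-perfect outcome: (C, X) with payoffs (10, 4).
For the simultaneous game, intersect best replies.
Row's best replies: W→D; X→C; Y→A; Z→D.
Player II's best replies: A→W; B→W; C→X; D→Y.
The unique mutual best reply is (C, X), giving (10, 4).
Player II's commitment gain: 4 − 4 = 0.

0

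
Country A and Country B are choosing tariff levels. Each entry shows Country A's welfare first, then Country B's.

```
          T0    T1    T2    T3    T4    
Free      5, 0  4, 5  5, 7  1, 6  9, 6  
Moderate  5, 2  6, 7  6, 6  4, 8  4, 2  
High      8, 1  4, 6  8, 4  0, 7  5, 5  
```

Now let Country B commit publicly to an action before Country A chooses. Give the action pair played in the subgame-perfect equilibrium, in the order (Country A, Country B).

Work backward from Country A's decision.
- T0 → Country A plays High (best of 5, 5, 8); Country B gets 1.
- T1 → Country A plays Moderate (best of 4, 6, 4); Country B gets 7.
- T2 → Country A plays High (best of 5, 6, 8); Country B gets 4.
- T3 → Country A plays Moderate (best of 1, 4, 0); Country B gets 8.
- T4 → Country A plays Free (best of 9, 4, 5); Country B gets 6.
Country B's induced payoffs are 1, 7, 4, 8, 6, so Country B commits to T3. Subgame-perfect outcome: (Moderate, T3) with payoffs (4, 8).

(Moderate, T3)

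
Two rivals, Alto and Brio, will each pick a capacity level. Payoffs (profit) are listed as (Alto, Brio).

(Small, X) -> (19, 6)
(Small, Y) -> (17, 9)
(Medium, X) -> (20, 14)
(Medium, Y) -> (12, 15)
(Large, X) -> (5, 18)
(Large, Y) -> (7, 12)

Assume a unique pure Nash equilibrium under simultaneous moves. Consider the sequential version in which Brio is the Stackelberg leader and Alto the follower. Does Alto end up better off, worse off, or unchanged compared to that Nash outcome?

Work backward from Alto's decision.
- X: Alto compares 19, 20, 5 and picks Medium; Brio would get 14.
- Y: Alto compares 17, 12, 7 and picks Small; Brio would get 9.
Brio's induced payoffs are 14, 9, so Brio commits to X. Subgame-perfect outcome: (Medium, X) with payoffs (20, 14).
For the simultaneous game, intersect best replies.
Alto's best replies: X→Medium; Y→Small.
Brio's best replies: Small→Y; Medium→Y; Large→X.
Only (Small, Y) has each player best-responding; Nash payoffs (17, 9).
Alto earns 20 sequentially versus 17 at the Nash outcome: better off.

better off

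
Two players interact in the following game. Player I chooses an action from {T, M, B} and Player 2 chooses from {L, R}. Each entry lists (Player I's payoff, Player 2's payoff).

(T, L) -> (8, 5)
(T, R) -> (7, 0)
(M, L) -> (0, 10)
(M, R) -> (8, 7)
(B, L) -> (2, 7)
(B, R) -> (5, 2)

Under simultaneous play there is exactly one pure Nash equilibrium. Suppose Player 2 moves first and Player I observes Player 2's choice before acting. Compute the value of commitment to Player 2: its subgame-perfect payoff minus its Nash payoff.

Solve by backward induction (Player 2 leads).
- L: Player I compares 8, 0, 2 and picks T; Player 2 would get 5.
- R: Player I compares 7, 8, 5 and picks M; Player 2 would get 7.
Player 2's induced payoffs are 5, 7, so Player 2 commits to R. Subgame-perfect outcome: (M, R) with payoffs (8, 7).
Now find the simultaneous Nash equilibrium.
Player I's best replies: L→T; R→M.
Player 2's best replies: T→L; M→L; B→L.
The unique mutual best reply is (T, L), giving (8, 5).
Player 2's commitment gain: 7 − 5 = 2.

2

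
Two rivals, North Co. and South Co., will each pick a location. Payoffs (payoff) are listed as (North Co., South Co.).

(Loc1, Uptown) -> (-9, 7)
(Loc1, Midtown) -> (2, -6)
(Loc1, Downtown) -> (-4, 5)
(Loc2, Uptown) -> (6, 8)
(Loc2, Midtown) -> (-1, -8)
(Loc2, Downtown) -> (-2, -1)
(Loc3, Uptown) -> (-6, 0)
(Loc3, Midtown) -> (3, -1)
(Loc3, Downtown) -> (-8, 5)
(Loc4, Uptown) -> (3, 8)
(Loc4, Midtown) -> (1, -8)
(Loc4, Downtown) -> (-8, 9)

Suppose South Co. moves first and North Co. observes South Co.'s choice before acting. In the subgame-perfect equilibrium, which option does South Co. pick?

Uptown

Backward induction with South Co. moving first.
- Uptown: North Co. compares -9, 6, -6, 3 and picks Loc2; South Co. would get 8.
- Midtown: North Co. compares 2, -1, 3, 1 and picks Loc3; South Co. would get -1.
- Downtown: North Co. compares -4, -2, -8, -8 and picks Loc2; South Co. would get -1.
South Co.'s induced payoffs are 8, -1, -1, so South Co. commits to Uptown. Subgame-perfect outcome: (Loc2, Uptown) with payoffs (6, 8).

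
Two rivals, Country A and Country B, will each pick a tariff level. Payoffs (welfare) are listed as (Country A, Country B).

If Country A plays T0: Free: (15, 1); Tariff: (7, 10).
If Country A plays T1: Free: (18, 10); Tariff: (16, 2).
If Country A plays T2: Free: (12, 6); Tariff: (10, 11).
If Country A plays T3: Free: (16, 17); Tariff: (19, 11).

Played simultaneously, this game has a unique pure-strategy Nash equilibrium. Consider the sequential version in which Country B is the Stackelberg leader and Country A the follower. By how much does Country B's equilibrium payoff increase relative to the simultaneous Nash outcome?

Solve by backward induction (Country B leads).
- Free: Country A compares 15, 18, 12, 16 and picks T1; Country B would get 10.
- Tariff: Country A compares 7, 16, 10, 19 and picks T3; Country B would get 11.
Maximizing over 10, 11, Country B chooses Tariff. Subgame-perfect outcome: (T3, Tariff) with payoffs (19, 11).
For the simultaneous game, intersect best replies.
Country A's best replies: Free→T1; Tariff→T3.
Country B's best replies: T0→Tariff; T1→Free; T2→Tariff; T3→Free.
Only (T1, Free) has each player best-responding; Nash payoffs (18, 10).
Country B's commitment gain: 11 − 10 = 1.

1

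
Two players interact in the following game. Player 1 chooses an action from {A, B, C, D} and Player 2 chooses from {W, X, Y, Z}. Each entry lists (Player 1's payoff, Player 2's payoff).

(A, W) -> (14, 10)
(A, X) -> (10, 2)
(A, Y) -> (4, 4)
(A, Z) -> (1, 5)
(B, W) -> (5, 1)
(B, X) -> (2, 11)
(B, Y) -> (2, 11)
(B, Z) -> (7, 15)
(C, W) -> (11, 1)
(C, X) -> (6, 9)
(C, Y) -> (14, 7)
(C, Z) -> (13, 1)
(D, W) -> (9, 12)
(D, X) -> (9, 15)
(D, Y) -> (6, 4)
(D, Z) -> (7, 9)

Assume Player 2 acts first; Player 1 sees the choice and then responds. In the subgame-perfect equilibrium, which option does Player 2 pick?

W

Work backward from Player 1's decision.
- W: Player 1 compares 14, 5, 11, 9 and picks A; Player 2 would get 10.
- X: Player 1 compares 10, 2, 6, 9 and picks A; Player 2 would get 2.
- Y: Player 1 compares 4, 2, 14, 6 and picks C; Player 2 would get 7.
- Z: Player 1 compares 1, 7, 13, 7 and picks C; Player 2 would get 1.
Maximizing over 10, 2, 7, 1, Player 2 chooses W. Subgame-perfect outcome: (A, W) with payoffs (14, 10).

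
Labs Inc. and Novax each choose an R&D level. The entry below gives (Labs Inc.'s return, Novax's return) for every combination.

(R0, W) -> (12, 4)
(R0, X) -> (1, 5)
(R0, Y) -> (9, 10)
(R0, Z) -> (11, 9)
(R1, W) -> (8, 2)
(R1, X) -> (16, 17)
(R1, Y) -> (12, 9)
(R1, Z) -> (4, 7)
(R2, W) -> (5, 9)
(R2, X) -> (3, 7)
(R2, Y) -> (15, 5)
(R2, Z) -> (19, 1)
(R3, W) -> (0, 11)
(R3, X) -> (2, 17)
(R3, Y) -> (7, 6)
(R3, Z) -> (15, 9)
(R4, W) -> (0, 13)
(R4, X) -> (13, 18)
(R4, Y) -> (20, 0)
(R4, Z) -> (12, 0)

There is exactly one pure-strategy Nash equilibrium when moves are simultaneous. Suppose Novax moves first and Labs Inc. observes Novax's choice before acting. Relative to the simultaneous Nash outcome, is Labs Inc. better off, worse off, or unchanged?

Solve by backward induction (Novax leads).
- W: BR = R0, leader payoff 4.
- X: BR = R1, leader payoff 17.
- Y: BR = R4, leader payoff 0.
- Z: BR = R2, leader payoff 1.
Novax's induced payoffs are 4, 17, 0, 1, so Novax commits to X. Subgame-perfect outcome: (R1, X) with payoffs (16, 17).
For the simultaneous game, intersect best replies.
Labs Inc.'s best replies: W→R0; X→R1; Y→R4; Z→R2.
Novax's best replies: R0→Y; R1→X; R2→W; R3→X; R4→X.
Only (R1, X) has each player best-responding; Nash payoffs (16, 17).
Labs Inc. earns 16 sequentially versus 16 at the Nash outcome: unchanged.

unchanged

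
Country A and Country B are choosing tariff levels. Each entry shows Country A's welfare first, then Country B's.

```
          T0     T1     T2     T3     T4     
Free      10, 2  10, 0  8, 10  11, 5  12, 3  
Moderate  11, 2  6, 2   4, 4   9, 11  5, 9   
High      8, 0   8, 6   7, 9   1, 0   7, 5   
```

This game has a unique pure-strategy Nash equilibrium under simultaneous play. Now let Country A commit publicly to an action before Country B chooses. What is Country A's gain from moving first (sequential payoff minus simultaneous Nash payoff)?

Solve by backward induction (Country A leads).
- Free: BR = T2, leader payoff 8.
- Moderate: BR = T3, leader payoff 9.
- High: BR = T2, leader payoff 7.
Country A's induced payoffs are 8, 9, 7, so Country A commits to Moderate. Subgame-perfect outcome: (Moderate, T3) with payoffs (9, 11).
Now find the simultaneous Nash equilibrium.
Country A's best replies: T0→Moderate; T1→Free; T2→Free; T3→Free; T4→Free.
Country B's best replies: Free→T2; Moderate→T3; High→T2.
The unique mutual best reply is (Free, T2), giving (8, 10).
Country A's commitment gain: 9 − 8 = 1.

1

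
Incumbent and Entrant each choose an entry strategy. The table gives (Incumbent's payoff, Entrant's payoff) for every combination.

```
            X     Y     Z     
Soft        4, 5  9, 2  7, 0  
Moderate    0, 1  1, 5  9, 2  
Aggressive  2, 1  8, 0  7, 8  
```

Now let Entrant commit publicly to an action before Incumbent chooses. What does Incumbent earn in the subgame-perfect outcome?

4

Incumbent best-responds to each possible Entrant move:
- X → Incumbent plays Soft (best of 4, 0, 2); Entrant gets 5.
- Y → Incumbent plays Soft (best of 9, 1, 8); Entrant gets 2.
- Z → Incumbent plays Moderate (best of 7, 9, 7); Entrant gets 2.
Among 5, 2, 2, the best is 5 at X. Subgame-perfect outcome: (Soft, X) with payoffs (4, 5).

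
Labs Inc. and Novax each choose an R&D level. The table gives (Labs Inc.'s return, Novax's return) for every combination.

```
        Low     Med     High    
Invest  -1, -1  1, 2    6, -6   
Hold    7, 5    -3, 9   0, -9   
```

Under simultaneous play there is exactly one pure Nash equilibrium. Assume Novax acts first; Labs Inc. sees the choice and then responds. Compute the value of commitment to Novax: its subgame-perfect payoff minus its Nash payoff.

3

Labs Inc. best-responds to each possible Novax move:
- Low: BR = Hold, leader payoff 5.
- Med: BR = Invest, leader payoff 2.
- High: BR = Invest, leader payoff -6.
Novax's induced payoffs are 5, 2, -6, so Novax commits to Low. Subgame-perfect outcome: (Hold, Low) with payoffs (7, 5).
Under simultaneous play:
Labs Inc.'s best replies: Low→Hold; Med→Invest; High→Invest.
Novax's best replies: Invest→Med; Hold→Med.
Only (Invest, Med) has each player best-responding; Nash payoffs (1, 2).
Novax's commitment gain: 5 − 2 = 3.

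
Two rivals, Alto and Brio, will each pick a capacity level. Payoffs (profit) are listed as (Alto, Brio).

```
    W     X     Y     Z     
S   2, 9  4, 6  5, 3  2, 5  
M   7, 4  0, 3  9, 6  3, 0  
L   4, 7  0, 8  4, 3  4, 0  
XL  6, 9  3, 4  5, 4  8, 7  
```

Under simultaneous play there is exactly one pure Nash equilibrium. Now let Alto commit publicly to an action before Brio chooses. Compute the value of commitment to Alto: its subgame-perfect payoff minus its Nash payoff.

0

Work backward from Brio's decision.
- S: BR = W, leader payoff 2.
- M: BR = Y, leader payoff 9.
- L: BR = X, leader payoff 0.
- XL: BR = W, leader payoff 6.
Alto's induced payoffs are 2, 9, 0, 6, so Alto commits to M. Subgame-perfect outcome: (M, Y) with payoffs (9, 6).
Under simultaneous play:
Alto's best replies: W→M; X→S; Y→M; Z→XL.
Brio's best replies: S→W; M→Y; L→X; XL→W.
Only (M, Y) has each player best-responding; Nash payoffs (9, 6).
Alto's commitment gain: 9 − 9 = 0.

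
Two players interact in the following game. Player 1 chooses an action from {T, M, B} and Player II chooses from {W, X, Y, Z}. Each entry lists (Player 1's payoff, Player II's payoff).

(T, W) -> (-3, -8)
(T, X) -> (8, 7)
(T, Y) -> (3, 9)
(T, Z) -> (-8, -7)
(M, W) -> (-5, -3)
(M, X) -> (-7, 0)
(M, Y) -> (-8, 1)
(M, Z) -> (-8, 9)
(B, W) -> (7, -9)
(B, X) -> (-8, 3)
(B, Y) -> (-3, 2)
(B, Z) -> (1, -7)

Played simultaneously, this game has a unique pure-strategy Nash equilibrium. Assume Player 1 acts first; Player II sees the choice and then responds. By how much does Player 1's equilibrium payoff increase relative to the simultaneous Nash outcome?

0

Solve by backward induction (Player 1 leads).
- T → Player II plays Y (best of -8, 7, 9, -7); Player 1 gets 3.
- M → Player II plays Z (best of -3, 0, 1, 9); Player 1 gets -8.
- B → Player II plays X (best of -9, 3, 2, -7); Player 1 gets -8.
Player 1's induced payoffs are 3, -8, -8, so Player 1 commits to T. Subgame-perfect outcome: (T, Y) with payoffs (3, 9).
For the simultaneous game, intersect best replies.
Player 1's best replies: W→B; X→T; Y→T; Z→B.
Player II's best replies: T→Y; M→Z; B→X.
The unique mutual best reply is (T, Y), giving (3, 9).
Player 1's commitment gain: 3 − 3 = 0.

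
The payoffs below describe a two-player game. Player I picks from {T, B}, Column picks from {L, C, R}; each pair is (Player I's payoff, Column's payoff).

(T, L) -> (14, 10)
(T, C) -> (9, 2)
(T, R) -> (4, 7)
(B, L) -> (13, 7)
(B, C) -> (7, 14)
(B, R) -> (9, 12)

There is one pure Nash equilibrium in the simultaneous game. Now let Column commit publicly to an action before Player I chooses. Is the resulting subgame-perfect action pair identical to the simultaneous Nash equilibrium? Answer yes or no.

Solve by backward induction (Column leads).
- L: BR = T, leader payoff 10.
- C: BR = T, leader payoff 2.
- R: BR = B, leader payoff 12.
Column's induced payoffs are 10, 2, 12, so Column commits to R. Subgame-perfect outcome: (B, R) with payoffs (9, 12).
For the simultaneous game, intersect best replies.
Player I's best replies: L→T; C→T; R→B.
Column's best replies: T→L; B→C.
The unique mutual best reply is (T, L), giving (14, 10).
Sequential outcome (B, R) differs from the Nash profile (T, L).

no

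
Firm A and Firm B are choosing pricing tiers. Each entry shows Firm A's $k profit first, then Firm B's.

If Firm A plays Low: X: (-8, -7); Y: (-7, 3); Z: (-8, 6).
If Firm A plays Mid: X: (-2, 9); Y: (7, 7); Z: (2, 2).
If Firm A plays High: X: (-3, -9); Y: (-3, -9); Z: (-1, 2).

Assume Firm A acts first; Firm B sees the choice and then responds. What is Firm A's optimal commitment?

Solve by backward induction (Firm A leads).
- Low → Firm B plays Z (best of -7, 3, 6); Firm A gets -8.
- Mid → Firm B plays X (best of 9, 7, 2); Firm A gets -2.
- High → Firm B plays Z (best of -9, -9, 2); Firm A gets -1.
Maximizing over -8, -2, -1, Firm A chooses High. Subgame-perfect outcome: (High, Z) with payoffs (-1, 2).

High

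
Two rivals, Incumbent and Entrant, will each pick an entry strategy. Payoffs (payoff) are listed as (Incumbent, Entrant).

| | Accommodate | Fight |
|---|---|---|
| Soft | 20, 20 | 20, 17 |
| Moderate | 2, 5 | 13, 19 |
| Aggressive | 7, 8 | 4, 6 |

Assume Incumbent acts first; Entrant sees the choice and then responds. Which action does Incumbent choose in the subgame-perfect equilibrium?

Solve by backward induction (Incumbent leads).
- Soft: Entrant compares 20, 17 and picks Accommodate; Incumbent would get 20.
- Moderate: Entrant compares 5, 19 and picks Fight; Incumbent would get 13.
- Aggressive: Entrant compares 8, 6 and picks Accommodate; Incumbent would get 7.
Maximizing over 20, 13, 7, Incumbent chooses Soft. Subgame-perfect outcome: (Soft, Accommodate) with payoffs (20, 20).

Soft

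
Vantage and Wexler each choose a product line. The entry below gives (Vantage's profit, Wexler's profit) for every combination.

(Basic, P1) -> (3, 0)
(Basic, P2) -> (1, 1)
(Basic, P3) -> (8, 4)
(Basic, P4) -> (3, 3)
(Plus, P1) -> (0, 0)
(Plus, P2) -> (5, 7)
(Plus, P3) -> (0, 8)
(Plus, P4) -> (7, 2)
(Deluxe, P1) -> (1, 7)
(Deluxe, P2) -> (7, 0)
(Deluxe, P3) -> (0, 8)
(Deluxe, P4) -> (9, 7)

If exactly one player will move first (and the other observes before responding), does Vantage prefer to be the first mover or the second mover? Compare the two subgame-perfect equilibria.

If Vantage leads: Wexler's best replies are Basic→P3, Plus→P3, Deluxe→P3; Vantage's induced payoffs 8, 0, 0; outcome (Basic, P3), payoffs (8, 4).
If Wexler leads: Vantage's best replies are P1→Basic, P2→Deluxe, P3→Basic, P4→Deluxe; Wexler's induced payoffs 0, 0, 4, 7; outcome (Deluxe, P4), payoffs (9, 7).
Vantage gets 8 moving first and 9 moving second, so Vantage prefers to move second.

second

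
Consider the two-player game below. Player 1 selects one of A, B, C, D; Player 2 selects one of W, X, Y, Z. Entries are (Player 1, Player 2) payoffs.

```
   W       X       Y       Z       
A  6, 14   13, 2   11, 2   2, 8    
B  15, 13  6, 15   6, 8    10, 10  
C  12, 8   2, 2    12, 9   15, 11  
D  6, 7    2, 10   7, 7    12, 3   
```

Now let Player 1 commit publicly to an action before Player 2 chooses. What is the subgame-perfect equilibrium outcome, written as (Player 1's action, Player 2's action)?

(C, Z)

Backward induction with Player 1 moving first.
- A: BR = W, leader payoff 6.
- B: BR = X, leader payoff 6.
- C: BR = Z, leader payoff 15.
- D: BR = X, leader payoff 2.
Maximizing over 6, 6, 15, 2, Player 1 chooses C. Subgame-perfect outcome: (C, Z) with payoffs (15, 11).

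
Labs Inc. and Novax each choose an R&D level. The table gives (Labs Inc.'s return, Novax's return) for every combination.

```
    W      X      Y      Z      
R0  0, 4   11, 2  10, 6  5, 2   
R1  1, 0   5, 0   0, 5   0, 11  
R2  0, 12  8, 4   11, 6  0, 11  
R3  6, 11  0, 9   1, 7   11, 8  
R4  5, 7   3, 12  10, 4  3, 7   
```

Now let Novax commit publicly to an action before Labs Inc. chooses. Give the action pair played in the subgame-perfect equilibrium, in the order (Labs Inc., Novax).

(R3, W)

Backward induction with Novax moving first.
- W → Labs Inc. plays R3 (best of 0, 1, 0, 6, 5); Novax gets 11.
- X → Labs Inc. plays R0 (best of 11, 5, 8, 0, 3); Novax gets 2.
- Y → Labs Inc. plays R2 (best of 10, 0, 11, 1, 10); Novax gets 6.
- Z → Labs Inc. plays R3 (best of 5, 0, 0, 11, 3); Novax gets 8.
Maximizing over 11, 2, 6, 8, Novax chooses W. Subgame-perfect outcome: (R3, W) with payoffs (6, 11).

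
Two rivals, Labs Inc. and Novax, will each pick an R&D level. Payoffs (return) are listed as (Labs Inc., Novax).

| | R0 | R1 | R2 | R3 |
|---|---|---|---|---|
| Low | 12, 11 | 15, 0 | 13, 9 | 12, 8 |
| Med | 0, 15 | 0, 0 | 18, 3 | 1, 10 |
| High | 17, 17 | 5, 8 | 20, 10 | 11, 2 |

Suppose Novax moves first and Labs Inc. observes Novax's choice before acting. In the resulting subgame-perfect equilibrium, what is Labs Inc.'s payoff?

Labs Inc. best-responds to each possible Novax move:
- R0 → Labs Inc. plays High (best of 12, 0, 17); Novax gets 17.
- R1 → Labs Inc. plays Low (best of 15, 0, 5); Novax gets 0.
- R2 → Labs Inc. plays High (best of 13, 18, 20); Novax gets 10.
- R3 → Labs Inc. plays Low (best of 12, 1, 11); Novax gets 8.
Among 17, 0, 10, 8, the best is 17 at R0. Subgame-perfect outcome: (High, R0) with payoffs (17, 17).

17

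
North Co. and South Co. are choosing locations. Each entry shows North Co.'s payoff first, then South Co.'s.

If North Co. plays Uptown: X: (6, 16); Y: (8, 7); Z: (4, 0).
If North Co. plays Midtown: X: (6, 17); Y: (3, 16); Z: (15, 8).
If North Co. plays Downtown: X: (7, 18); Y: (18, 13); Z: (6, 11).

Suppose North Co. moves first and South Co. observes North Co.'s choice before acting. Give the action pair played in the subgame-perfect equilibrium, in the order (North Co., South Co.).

(Downtown, X)

Work backward from South Co.'s decision.
- Uptown → South Co. plays X (best of 16, 7, 0); North Co. gets 6.
- Midtown → South Co. plays X (best of 17, 16, 8); North Co. gets 6.
- Downtown → South Co. plays X (best of 18, 13, 11); North Co. gets 7.
Maximizing over 6, 6, 7, North Co. chooses Downtown. Subgame-perfect outcome: (Downtown, X) with payoffs (7, 18).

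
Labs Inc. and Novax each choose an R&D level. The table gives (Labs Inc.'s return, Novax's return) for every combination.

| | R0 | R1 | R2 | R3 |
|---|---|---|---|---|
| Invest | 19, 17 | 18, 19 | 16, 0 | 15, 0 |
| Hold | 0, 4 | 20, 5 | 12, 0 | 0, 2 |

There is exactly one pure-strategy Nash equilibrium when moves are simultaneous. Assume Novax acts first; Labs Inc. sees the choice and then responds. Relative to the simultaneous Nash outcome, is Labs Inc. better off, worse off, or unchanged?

worse off

Work backward from Labs Inc.'s decision.
- R0: BR = Invest, leader payoff 17.
- R1: BR = Hold, leader payoff 5.
- R2: BR = Invest, leader payoff 0.
- R3: BR = Invest, leader payoff 0.
Novax's induced payoffs are 17, 5, 0, 0, so Novax commits to R0. Subgame-perfect outcome: (Invest, R0) with payoffs (19, 17).
Now find the simultaneous Nash equilibrium.
Labs Inc.'s best replies: R0→Invest; R1→Hold; R2→Invest; R3→Invest.
Novax's best replies: Invest→R1; Hold→R1.
Only (Hold, R1) has each player best-responding; Nash payoffs (20, 5).
Labs Inc. earns 19 sequentially versus 20 at the Nash outcome: worse off.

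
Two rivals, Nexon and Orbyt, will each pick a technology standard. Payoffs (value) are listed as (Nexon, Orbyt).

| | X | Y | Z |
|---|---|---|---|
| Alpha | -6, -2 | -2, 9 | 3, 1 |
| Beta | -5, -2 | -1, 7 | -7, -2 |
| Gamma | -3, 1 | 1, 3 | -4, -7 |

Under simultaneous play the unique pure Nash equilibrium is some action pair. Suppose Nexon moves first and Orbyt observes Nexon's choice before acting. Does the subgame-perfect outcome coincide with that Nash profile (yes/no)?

yes

Orbyt best-responds to each possible Nexon move:
- Alpha → Orbyt plays Y (best of -2, 9, 1); Nexon gets -2.
- Beta → Orbyt plays Y (best of -2, 7, -2); Nexon gets -1.
- Gamma → Orbyt plays Y (best of 1, 3, -7); Nexon gets 1.
Among -2, -1, 1, the best is 1 at Gamma. Subgame-perfect outcome: (Gamma, Y) with payoffs (1, 3).
Under simultaneous play:
Nexon's best replies: X→Gamma; Y→Gamma; Z→Alpha.
Orbyt's best replies: Alpha→Y; Beta→Y; Gamma→Y.
The unique mutual best reply is (Gamma, Y), giving (1, 3).
Sequential outcome (Gamma, Y) coincides with the Nash profile (Gamma, Y).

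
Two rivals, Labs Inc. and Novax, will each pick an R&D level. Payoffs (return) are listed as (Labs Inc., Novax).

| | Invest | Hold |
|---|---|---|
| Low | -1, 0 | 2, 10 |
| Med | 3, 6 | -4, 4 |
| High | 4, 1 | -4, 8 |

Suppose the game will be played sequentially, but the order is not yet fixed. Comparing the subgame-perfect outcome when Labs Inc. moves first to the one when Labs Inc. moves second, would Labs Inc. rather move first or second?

first

If Labs Inc. leads: Novax's best replies are Low→Hold, Med→Invest, High→Hold; Labs Inc.'s induced payoffs 2, 3, -4; outcome (Med, Invest), payoffs (3, 6).
If Novax leads: Labs Inc.'s best replies are Invest→High, Hold→Low; Novax's induced payoffs 1, 10; outcome (Low, Hold), payoffs (2, 10).
Labs Inc. gets 3 moving first and 2 moving second, so Labs Inc. prefers to move first.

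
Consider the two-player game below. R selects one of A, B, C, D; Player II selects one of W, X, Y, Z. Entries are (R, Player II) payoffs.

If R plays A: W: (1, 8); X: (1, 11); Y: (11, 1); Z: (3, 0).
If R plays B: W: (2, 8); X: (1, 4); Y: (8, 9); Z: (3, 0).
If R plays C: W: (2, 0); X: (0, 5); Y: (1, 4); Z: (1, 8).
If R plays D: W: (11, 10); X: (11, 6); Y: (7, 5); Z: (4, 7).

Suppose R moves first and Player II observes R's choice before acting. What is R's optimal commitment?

Solve by backward induction (R leads).
- A: Player II compares 8, 11, 1, 0 and picks X; R would get 1.
- B: Player II compares 8, 4, 9, 0 and picks Y; R would get 8.
- C: Player II compares 0, 5, 4, 8 and picks Z; R would get 1.
- D: Player II compares 10, 6, 5, 7 and picks W; R would get 11.
Maximizing over 1, 8, 1, 11, R chooses D. Subgame-perfect outcome: (D, W) with payoffs (11, 10).

D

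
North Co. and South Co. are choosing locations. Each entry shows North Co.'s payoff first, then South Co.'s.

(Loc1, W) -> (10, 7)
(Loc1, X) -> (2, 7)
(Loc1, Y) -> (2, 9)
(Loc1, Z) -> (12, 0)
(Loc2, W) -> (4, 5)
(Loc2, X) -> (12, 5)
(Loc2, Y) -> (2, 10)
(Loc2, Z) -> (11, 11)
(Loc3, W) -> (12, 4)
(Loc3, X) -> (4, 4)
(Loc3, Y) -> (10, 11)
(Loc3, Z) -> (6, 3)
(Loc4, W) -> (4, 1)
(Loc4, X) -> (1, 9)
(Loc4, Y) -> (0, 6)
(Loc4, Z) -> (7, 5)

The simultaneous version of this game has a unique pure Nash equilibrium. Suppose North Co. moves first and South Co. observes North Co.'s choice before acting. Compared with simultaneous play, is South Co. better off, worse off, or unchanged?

unchanged

Backward induction with North Co. moving first.
- Loc1: South Co. compares 7, 7, 9, 0 and picks Y; North Co. would get 2.
- Loc2: South Co. compares 5, 5, 10, 11 and picks Z; North Co. would get 11.
- Loc3: South Co. compares 4, 4, 11, 3 and picks Y; North Co. would get 10.
- Loc4: South Co. compares 1, 9, 6, 5 and picks X; North Co. would get 1.
Maximizing over 2, 11, 10, 1, North Co. chooses Loc2. Subgame-perfect outcome: (Loc2, Z) with payoffs (11, 11).
Under simultaneous play:
North Co.'s best replies: W→Loc3; X→Loc2; Y→Loc3; Z→Loc1.
South Co.'s best replies: Loc1→Y; Loc2→Z; Loc3→Y; Loc4→X.
The unique mutual best reply is (Loc3, Y), giving (10, 11).
South Co. earns 11 sequentially versus 11 at the Nash outcome: unchanged.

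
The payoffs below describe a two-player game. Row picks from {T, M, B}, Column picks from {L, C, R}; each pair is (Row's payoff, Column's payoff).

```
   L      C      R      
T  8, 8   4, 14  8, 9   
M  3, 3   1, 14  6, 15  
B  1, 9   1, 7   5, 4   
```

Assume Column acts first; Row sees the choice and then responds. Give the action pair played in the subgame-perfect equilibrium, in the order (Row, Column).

Solve by backward induction (Column leads).
- L → Row plays T (best of 8, 3, 1); Column gets 8.
- C → Row plays T (best of 4, 1, 1); Column gets 14.
- R → Row plays T (best of 8, 6, 5); Column gets 9.
Maximizing over 8, 14, 9, Column chooses C. Subgame-perfect outcome: (T, C) with payoffs (4, 14).

(T, C)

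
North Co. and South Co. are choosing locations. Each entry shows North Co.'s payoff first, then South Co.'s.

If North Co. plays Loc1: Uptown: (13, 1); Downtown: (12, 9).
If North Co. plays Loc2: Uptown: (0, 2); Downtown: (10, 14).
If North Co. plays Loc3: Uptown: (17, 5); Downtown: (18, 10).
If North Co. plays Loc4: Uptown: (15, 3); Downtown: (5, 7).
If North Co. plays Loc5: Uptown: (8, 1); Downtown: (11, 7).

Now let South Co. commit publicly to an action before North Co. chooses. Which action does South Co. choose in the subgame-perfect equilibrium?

Backward induction with South Co. moving first.
- Uptown → North Co. plays Loc3 (best of 13, 0, 17, 15, 8); South Co. gets 5.
- Downtown → North Co. plays Loc3 (best of 12, 10, 18, 5, 11); South Co. gets 10.
South Co.'s induced payoffs are 5, 10, so South Co. commits to Downtown. Subgame-perfect outcome: (Loc3, Downtown) with payoffs (18, 10).

Downtown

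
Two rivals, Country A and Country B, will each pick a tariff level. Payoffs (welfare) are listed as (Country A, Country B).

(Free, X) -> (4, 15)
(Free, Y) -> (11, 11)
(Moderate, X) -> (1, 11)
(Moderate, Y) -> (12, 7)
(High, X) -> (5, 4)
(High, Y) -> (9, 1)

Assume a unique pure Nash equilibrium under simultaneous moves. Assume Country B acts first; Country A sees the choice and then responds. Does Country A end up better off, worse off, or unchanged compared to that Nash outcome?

better off

Solve by backward induction (Country B leads).
- X: Country A compares 4, 1, 5 and picks High; Country B would get 4.
- Y: Country A compares 11, 12, 9 and picks Moderate; Country B would get 7.
Country B's induced payoffs are 4, 7, so Country B commits to Y. Subgame-perfect outcome: (Moderate, Y) with payoffs (12, 7).
Under simultaneous play:
Country A's best replies: X→High; Y→Moderate.
Country B's best replies: Free→X; Moderate→X; High→X.
Only (High, X) has each player best-responding; Nash payoffs (5, 4).
Country A earns 12 sequentially versus 5 at the Nash outcome: better off.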